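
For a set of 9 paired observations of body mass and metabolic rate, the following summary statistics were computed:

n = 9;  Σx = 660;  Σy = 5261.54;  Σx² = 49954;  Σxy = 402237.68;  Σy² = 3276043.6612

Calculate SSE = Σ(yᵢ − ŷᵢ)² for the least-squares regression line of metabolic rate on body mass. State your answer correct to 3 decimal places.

Sxx = Σx² − (Σx)²/n = 49954 − 48400 = 1554
Sxy = Σxy − (Σx)(Σy)/n = 402237.68 − 385846.266667 = 16391.413333
Syy = Σy² − (Σy)²/n = 3276043.6612 − 3075978.130178 = 200065.531022
b = Sxy/Sxx = 16391.413333/1554 = 10.547885
SSE = Syy − b·Sxy = 200065.531022 − 10.547885·16391.413333 = 27170.787738

27170.788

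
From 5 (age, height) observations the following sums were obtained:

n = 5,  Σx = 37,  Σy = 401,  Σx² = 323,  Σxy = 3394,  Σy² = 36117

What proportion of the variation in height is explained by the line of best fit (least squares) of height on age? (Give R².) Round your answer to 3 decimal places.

Sxx = Σx² − (Σx)²/n = 323 − 273.8 = 49.2
Sxy = Σxy − (Σx)(Σy)/n = 3394 − 2967.4 = 426.6
Syy = Σy² − (Σy)²/n = 36117 − 32160.2 = 3956.8
R² = Sxy²/(Sxx·Syy) = (426.6)²/(49.2·3956.8) = 0.934830

0.935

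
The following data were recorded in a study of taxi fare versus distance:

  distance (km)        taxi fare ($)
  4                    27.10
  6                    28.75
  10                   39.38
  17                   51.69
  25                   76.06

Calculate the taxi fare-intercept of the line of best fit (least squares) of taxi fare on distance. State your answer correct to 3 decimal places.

n = 5, Σx = 62, Σy = 222.98, Σxy = 3454.93, Σx² = 1066
Sxx = Σx² − (Σx)²/n = 1066 − 768.8 = 297.2
Sxy = Σxy − (Σx)(Σy)/n = 3454.93 − 2764.952 = 689.978
b = Sxy/Sxx = 689.978/297.2 = 2.321595
a = ȳ − b·x̄ = 44.596 − 2.321595·12.4 = 15.808223

15.808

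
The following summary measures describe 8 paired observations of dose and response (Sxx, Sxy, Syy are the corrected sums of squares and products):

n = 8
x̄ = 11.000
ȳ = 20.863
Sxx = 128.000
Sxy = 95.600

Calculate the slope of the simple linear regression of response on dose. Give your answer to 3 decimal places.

b = Sxy/Sxx = 95.6/128 = 0.746875

0.747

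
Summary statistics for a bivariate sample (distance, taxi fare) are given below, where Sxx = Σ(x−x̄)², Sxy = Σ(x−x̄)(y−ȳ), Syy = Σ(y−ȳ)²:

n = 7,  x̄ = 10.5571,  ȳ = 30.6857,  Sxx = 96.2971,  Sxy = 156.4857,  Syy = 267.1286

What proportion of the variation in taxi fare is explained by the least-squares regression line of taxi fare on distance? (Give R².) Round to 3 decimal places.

0.952

R² = Sxy²/(Sxx·Syy) = (156.4857)²/(96.2971·267.1286) = 0.951953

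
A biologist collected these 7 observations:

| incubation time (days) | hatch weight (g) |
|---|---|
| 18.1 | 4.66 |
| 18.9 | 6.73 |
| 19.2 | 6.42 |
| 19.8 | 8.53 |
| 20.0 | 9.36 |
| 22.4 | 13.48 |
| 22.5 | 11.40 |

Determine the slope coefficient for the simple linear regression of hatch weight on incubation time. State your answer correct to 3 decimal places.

n = 7, Σx = 140.9, Σy = 60.58, Σxy = 1249.353, Σx² = 2853.51
Sxx = Σx² − (Σx)²/n = 2853.51 − 2836.115714 = 17.394286
Sxy = Σxy − (Σx)(Σy)/n = 1249.353 − 1219.388857 = 29.964143
b = Sxy/Sxx = 29.964143/17.394286 = 1.722643

1.723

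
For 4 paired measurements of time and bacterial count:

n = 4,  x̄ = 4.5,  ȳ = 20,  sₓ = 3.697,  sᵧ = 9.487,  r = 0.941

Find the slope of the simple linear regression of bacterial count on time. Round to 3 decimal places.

2.415

b = r · sᵧ/sₓ = 0.941 · 9.487/3.697 = 2.414733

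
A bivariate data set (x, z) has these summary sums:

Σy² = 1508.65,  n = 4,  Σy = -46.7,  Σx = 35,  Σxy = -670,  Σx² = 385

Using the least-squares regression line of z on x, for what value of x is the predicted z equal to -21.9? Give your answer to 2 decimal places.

11.83

Sxx = Σx² − (Σx)²/n = 385 − 306.25 = 78.75
Sxy = Σxy − (Σx)(Σy)/n = -670 − (-408.625) = -261.375
b = Sxy/Sxx = -261.375/78.75 = -3.319048
a = ȳ − b·x̄ = -11.675 − (-3.319048)·8.75 = 17.366667
Set a + b·x = -21.9: x = (-21.9 − 17.366667) / (-3.319048) = 11.830703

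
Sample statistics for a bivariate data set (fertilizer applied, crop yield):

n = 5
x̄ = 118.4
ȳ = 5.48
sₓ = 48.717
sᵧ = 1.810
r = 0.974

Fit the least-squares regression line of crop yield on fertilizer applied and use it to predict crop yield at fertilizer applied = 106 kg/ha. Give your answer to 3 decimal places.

5.031

b = r · sᵧ/sₓ = 0.974 · 1.81/48.717 = 0.036187
a = ȳ − b·x̄ = 5.48 − 0.036187·118.4 = 1.195416
ŷ(106) = a + b·106 = 1.195416 + 0.036187·106 = 5.031277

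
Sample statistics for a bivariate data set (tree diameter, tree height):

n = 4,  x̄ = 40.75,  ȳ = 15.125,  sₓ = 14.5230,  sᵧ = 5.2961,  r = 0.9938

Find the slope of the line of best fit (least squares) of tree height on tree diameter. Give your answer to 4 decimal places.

0.3624

b = r · sᵧ/sₓ = 0.9938 · 5.2961/14.523 = 0.362409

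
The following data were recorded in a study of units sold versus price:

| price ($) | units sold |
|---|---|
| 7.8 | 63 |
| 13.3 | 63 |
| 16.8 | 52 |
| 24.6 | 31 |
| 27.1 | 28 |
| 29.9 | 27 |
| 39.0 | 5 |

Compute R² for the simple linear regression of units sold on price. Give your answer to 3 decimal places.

0.968

n = 7, Σx = 158.5, Σy = 269, Σxy = 4726.6, Σx² = 4274.55, Σy² = 13141
Sxx = Σx² − (Σx)²/n = 4274.55 − 3588.892857 = 685.657143
Sxy = Σxy − (Σx)(Σy)/n = 4726.6 − 6090.928571 = -1364.328571
Syy = Σy² − (Σy)²/n = 13141 − 10337.285714 = 2803.714286
R² = Sxy²/(Sxx·Syy) = (-1364.328571)²/(685.657143·2803.714286) = 0.968272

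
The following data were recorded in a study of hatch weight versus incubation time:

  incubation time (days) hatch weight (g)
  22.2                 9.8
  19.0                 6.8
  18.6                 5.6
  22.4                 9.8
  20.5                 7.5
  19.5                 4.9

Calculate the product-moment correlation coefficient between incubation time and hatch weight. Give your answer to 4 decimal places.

0.9184

n = 6, Σx = 122.2, Σy = 44.4, Σxy = 919.74, Σx² = 2502.06, Σy² = 349.94
Sxx = Σx² − (Σx)²/n = 2502.06 − 2488.806667 = 13.253333
Sxy = Σxy − (Σx)(Σy)/n = 919.74 − 904.28 = 15.46
Syy = Σy² − (Σy)²/n = 349.94 − 328.56 = 21.38
r = Sxy/√(Sxx·Syy) = 15.46/√(283.356267) = 15.46/16.833189 = 0.918424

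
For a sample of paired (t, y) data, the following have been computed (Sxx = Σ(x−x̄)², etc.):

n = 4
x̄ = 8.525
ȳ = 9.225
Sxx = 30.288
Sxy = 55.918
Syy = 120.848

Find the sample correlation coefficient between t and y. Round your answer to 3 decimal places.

r = Sxy/√(Sxx·Syy) = 55.918/√(3660.244224) = 55.918/60.499952 = 0.924265

0.924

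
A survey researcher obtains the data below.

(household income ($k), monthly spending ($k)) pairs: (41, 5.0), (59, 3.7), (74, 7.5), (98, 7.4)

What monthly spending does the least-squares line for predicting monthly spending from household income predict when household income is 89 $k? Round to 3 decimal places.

n = 4, Σx = 272, Σy = 23.6, Σxy = 1703.5, Σx² = 20242
Sxx = Σx² − (Σx)²/n = 20242 − 18496 = 1746
Sxy = Σxy − (Σx)(Σy)/n = 1703.5 − 1604.8 = 98.7
b = Sxy/Sxx = 98.7/1746 = 0.056529
a = ȳ − b·x̄ = 5.9 − 0.056529·68 = 2.056014
ŷ(89) = a + b·89 = 2.056014 + 0.056529·89 = 7.087113

7.087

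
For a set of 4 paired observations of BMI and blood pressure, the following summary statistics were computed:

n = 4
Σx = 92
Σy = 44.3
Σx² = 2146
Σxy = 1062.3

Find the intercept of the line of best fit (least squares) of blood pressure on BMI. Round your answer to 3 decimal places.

Sxx = Σx² − (Σx)²/n = 2146 − 2116 = 30
Sxy = Σxy − (Σx)(Σy)/n = 1062.3 − 1018.9 = 43.4
b = Sxy/Sxx = 43.4/30 = 1.446667
a = ȳ − b·x̄ = 11.075 − 1.446667·23 = -22.198333

-22.198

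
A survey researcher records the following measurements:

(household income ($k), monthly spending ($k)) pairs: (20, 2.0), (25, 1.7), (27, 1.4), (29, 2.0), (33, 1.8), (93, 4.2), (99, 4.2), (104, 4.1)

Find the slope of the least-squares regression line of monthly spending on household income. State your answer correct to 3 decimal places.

0.033

n = 8, Σx = 430, Σy = 21.4, Σxy = 1470.5, Σx² = 32950
Sxx = Σx² − (Σx)²/n = 32950 − 23112.5 = 9837.5
Sxy = Σxy − (Σx)(Σy)/n = 1470.5 − 1150.25 = 320.25
b = Sxy/Sxx = 320.25/9837.5 = 0.032554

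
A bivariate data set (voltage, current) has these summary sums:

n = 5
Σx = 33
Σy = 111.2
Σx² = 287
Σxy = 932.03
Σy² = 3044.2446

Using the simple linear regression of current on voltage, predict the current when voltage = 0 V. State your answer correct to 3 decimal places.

Sxx = Σx² − (Σx)²/n = 287 − 217.8 = 69.2
Sxy = Σxy − (Σx)(Σy)/n = 932.03 − 733.92 = 198.11
b = Sxy/Sxx = 198.11/69.2 = 2.862861
a = ȳ − b·x̄ = 22.24 − 2.862861·6.6 = 3.345116
ŷ(0) = a + b·0 = 3.345116 + 2.862861·0 = 3.345116

3.345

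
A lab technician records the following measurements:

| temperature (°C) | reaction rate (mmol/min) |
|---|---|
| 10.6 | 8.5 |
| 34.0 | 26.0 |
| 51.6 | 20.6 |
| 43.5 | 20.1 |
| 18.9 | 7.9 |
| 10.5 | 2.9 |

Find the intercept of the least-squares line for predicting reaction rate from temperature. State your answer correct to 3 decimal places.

1.998

n = 6, Σx = 169.1, Σy = 86, Σxy = 3091.17, Σx² = 6290.63
Sxx = Σx² − (Σx)²/n = 6290.63 − 4765.801667 = 1524.828333
Sxy = Σxy − (Σx)(Σy)/n = 3091.17 − 2423.766667 = 667.403333
b = Sxy/Sxx = 667.403333/1524.828333 = 0.437691
a = ȳ − b·x̄ = 14.333333 − 0.437691·28.183333 = 1.997748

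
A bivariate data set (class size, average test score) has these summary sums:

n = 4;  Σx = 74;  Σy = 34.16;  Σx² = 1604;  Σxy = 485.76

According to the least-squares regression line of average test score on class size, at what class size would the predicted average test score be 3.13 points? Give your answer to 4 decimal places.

27.1960

Sxx = Σx² − (Σx)²/n = 1604 − 1369 = 235
Sxy = Σxy − (Σx)(Σy)/n = 485.76 − 631.96 = -146.2
b = Sxy/Sxx = -146.2/235 = -0.622128
a = ȳ − b·x̄ = 8.54 − (-0.622128)·18.5 = 20.049362
Set a + b·x = 3.13: x = (3.13 − 20.049362) / (-0.622128) = 27.195964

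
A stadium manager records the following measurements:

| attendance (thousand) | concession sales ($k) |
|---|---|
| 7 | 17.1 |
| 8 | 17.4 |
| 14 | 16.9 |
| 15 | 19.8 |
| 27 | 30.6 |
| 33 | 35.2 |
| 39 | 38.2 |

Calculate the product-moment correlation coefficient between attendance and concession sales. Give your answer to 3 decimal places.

n = 7, Σx = 143, Σy = 175.2, Σxy = 4270.1, Σx² = 3873, Σy² = 4907.46
Sxx = Σx² − (Σx)²/n = 3873 − 2921.285714 = 951.714286
Sxy = Σxy − (Σx)(Σy)/n = 4270.1 − 3579.085714 = 691.014286
Syy = Σy² − (Σy)²/n = 4907.46 − 4385.005714 = 522.454286
r = Sxy/√(Sxx·Syy) = 691.014286/√(497227.207347) = 691.014286/705.143395 = 0.979963

0.980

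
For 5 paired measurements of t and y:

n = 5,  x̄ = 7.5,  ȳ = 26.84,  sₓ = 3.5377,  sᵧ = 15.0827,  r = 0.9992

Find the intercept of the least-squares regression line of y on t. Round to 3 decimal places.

-5.110

b = r · sᵧ/sₓ = 0.9992 · 15.0827/3.5377 = 4.260009
a = ȳ − b·x̄ = 26.84 − 4.260009·7.5 = -5.110068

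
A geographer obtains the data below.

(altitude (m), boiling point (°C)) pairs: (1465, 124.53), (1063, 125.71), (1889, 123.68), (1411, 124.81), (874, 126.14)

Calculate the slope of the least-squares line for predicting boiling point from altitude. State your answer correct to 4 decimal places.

-0.0025

n = 5, Σx = 6702, Σy = 624.87, Σxy = 836050.97, Σx² = 9599312
Sxx = Σx² − (Σx)²/n = 9599312 − 8983360.8 = 615951.2
Sxy = Σxy − (Σx)(Σy)/n = 836050.97 − 837575.748 = -1524.778
b = Sxy/Sxx = -1524.778/615951.2 = -0.002475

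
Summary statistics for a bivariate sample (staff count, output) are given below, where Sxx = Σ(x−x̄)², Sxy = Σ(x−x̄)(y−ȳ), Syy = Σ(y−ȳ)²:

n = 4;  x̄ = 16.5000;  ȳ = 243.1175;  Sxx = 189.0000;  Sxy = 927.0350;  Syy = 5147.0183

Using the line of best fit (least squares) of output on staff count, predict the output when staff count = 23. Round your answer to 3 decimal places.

275.000

b = Sxy/Sxx = 927.035/189 = 4.904947
a = ȳ − b·x̄ = 243.1175 − 4.904947·16.5 = 162.185873
ŷ(23) = a + b·23 = 162.185873 + 4.904947·23 = 274.999656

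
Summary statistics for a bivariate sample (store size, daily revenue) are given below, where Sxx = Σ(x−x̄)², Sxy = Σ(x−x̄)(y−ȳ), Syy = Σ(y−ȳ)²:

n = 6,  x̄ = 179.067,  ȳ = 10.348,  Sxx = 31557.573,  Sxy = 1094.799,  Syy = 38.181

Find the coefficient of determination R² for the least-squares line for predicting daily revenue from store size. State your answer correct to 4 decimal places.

0.9948

R² = Sxy²/(Sxx·Syy) = (1094.799)²/(31557.573·38.181) = 0.994759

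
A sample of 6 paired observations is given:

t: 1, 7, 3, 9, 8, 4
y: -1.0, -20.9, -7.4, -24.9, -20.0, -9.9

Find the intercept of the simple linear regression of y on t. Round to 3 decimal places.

1.623

n = 6, Σx = 32, Σy = -84.1, Σxy = -593.2, Σx² = 220
Sxx = Σx² − (Σx)²/n = 220 − 170.666667 = 49.333333
Sxy = Σxy − (Σx)(Σy)/n = -593.2 − (-448.533333) = -144.666667
b = Sxy/Sxx = -144.666667/49.333333 = -2.932432
a = ȳ − b·x̄ = -14.016667 − (-2.932432)·5.333333 = 1.622973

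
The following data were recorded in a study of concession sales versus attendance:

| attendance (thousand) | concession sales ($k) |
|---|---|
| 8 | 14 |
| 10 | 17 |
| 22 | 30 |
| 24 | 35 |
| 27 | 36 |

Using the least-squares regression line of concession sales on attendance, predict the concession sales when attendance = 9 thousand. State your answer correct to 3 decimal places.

15.501

n = 5, Σx = 91, Σy = 132, Σxy = 2754, Σx² = 1953
Sxx = Σx² − (Σx)²/n = 1953 − 1656.2 = 296.8
Sxy = Σxy − (Σx)(Σy)/n = 2754 − 2402.4 = 351.6
b = Sxy/Sxx = 351.6/296.8 = 1.184636
a = ȳ − b·x̄ = 26.4 − 1.184636·18.2 = 4.839623
ŷ(9) = a + b·9 = 4.839623 + 1.184636·9 = 15.501348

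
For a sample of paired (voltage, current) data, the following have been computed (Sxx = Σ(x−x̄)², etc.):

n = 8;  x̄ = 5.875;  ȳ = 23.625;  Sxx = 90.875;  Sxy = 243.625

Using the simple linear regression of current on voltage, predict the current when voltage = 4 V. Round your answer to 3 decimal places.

b = Sxy/Sxx = 243.625/90.875 = 2.680880
a = ȳ − b·x̄ = 23.625 − 2.680880·5.875 = 7.874828
ŷ(4) = a + b·4 = 7.874828 + 2.680880·4 = 18.598349

18.598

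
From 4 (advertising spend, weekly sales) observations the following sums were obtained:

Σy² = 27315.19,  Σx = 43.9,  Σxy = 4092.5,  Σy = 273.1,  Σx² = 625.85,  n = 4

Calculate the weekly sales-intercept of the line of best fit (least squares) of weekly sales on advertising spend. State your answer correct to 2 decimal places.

Sxx = Σx² − (Σx)²/n = 625.85 − 481.8025 = 144.0475
Sxy = Σxy − (Σx)(Σy)/n = 4092.5 − 2997.2725 = 1095.2275
b = Sxy/Sxx = 1095.2275/144.0475 = 7.603239
a = ȳ − b·x̄ = 68.275 − 7.603239·10.975 = -15.170543

-15.17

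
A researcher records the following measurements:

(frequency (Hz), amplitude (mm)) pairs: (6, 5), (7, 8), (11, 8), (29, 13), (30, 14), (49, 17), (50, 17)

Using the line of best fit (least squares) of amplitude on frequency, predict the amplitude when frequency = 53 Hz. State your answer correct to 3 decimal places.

18.375

n = 7, Σx = 182, Σy = 82, Σxy = 2654, Σx² = 6848
Sxx = Σx² − (Σx)²/n = 6848 − 4732 = 2116
Sxy = Σxy − (Σx)(Σy)/n = 2654 − 2132 = 522
b = Sxy/Sxx = 522/2116 = 0.246692
a = ȳ − b·x̄ = 11.714286 − 0.246692·26 = 5.300297
ŷ(53) = a + b·53 = 5.300297 + 0.246692·53 = 18.374966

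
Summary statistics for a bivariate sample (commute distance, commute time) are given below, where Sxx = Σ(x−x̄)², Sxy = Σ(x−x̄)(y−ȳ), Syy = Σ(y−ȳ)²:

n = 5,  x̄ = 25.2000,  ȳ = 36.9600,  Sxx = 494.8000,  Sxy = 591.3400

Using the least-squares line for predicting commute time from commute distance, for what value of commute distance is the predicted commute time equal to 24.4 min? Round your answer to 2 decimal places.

b = Sxy/Sxx = 591.34/494.8 = 1.195109
a = ȳ − b·x̄ = 36.96 − 1.195109·25.2 = 6.843250
Set a + b·x = 24.4: x = (24.4 − 6.843250) / 1.195109 = 14.690500

14.69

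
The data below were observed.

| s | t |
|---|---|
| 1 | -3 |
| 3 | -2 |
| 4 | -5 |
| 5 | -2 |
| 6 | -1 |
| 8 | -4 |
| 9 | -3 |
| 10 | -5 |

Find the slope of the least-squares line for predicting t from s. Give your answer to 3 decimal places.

n = 8, Σx = 46, Σy = -25, Σxy = -154, Σx² = 332
Sxx = Σx² − (Σx)²/n = 332 − 264.5 = 67.5
Sxy = Σxy − (Σx)(Σy)/n = -154 − (-143.75) = -10.25
b = Sxy/Sxx = -10.25/67.5 = -0.151852

-0.152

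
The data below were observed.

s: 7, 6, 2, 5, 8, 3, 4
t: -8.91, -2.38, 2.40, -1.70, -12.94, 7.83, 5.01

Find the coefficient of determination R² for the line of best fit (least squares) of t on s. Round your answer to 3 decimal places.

n = 7, Σx = 35, Σy = -10.69, Σxy = -140.34, Σx² = 203, Σy² = 347.5551
Sxx = Σx² − (Σx)²/n = 203 − 175 = 28
Sxy = Σxy − (Σx)(Σy)/n = -140.34 − (-53.45) = -86.89
Syy = Σy² − (Σy)²/n = 347.5551 − 16.325157 = 331.229943
R² = Sxy²/(Sxx·Syy) = (-86.89)²/(28·331.229943) = 0.814052

0.814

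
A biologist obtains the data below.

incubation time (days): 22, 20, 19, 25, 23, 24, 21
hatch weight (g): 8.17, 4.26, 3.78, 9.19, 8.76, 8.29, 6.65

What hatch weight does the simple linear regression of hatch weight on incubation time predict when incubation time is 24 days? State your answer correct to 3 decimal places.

n = 7, Σx = 154, Σy = 49.1, Σxy = 1106.6, Σx² = 3416
Sxx = Σx² − (Σx)²/n = 3416 − 3388 = 28
Sxy = Σxy − (Σx)(Σy)/n = 1106.6 − 1080.2 = 26.4
b = Sxy/Sxx = 26.4/28 = 0.942857
a = ȳ − b·x̄ = 7.014286 − 0.942857·22 = -13.728571
ŷ(24) = a + b·24 = -13.728571 + 0.942857·24 = 8.9

8.900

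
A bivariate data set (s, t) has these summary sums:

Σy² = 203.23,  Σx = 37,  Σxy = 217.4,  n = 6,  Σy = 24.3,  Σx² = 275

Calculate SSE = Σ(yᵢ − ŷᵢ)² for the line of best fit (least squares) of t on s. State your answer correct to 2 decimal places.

Sxx = Σx² − (Σx)²/n = 275 − 228.166667 = 46.833333
Sxy = Σxy − (Σx)(Σy)/n = 217.4 − 149.85 = 67.55
Syy = Σy² − (Σy)²/n = 203.23 − 98.415 = 104.815
b = Sxy/Sxx = 67.55/46.833333 = 1.442349
SSE = Syy − b·Sxy = 104.815 − 1.442349·67.55 = 7.384342

7.38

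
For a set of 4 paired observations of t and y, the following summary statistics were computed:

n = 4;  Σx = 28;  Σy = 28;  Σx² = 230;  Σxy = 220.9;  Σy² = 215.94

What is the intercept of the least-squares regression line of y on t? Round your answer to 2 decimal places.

Sxx = Σx² − (Σx)²/n = 230 − 196 = 34
Sxy = Σxy − (Σx)(Σy)/n = 220.9 − 196 = 24.9
b = Sxy/Sxx = 24.9/34 = 0.732353
a = ȳ − b·x̄ = 7 − 0.732353·7 = 1.873529

1.87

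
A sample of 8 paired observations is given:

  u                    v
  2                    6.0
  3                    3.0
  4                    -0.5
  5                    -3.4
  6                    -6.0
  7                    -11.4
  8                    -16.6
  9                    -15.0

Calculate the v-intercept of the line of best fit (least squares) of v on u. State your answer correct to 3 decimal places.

n = 8, Σx = 44, Σy = -43.9, Σxy = -381.6, Σx² = 284
Sxx = Σx² − (Σx)²/n = 284 − 242 = 42
Sxy = Σxy − (Σx)(Σy)/n = -381.6 − (-241.45) = -140.15
b = Sxy/Sxx = -140.15/42 = -3.336905
a = ȳ − b·x̄ = -5.4875 − (-3.336905)·5.5 = 12.865476

12.865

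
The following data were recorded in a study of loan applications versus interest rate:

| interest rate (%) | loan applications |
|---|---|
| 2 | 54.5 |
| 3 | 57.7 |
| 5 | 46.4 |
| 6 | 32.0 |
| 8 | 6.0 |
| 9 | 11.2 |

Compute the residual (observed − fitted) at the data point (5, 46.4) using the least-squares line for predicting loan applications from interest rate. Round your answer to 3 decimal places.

n = 6, Σx = 33, Σy = 207.8, Σxy = 854.9, Σx² = 219
Sxx = Σx² − (Σx)²/n = 219 − 181.5 = 37.5
Sxy = Σxy − (Σx)(Σy)/n = 854.9 − 1142.9 = -288
b = Sxy/Sxx = -288/37.5 = -7.68
a = ȳ − b·x̄ = 34.633333 − (-7.68)·5.5 = 76.873333
ŷ(5) = 76.873333 + (-7.68)·5 = 38.473333
residual = y − ŷ = 46.4 − 38.473333 = 7.926667

7.927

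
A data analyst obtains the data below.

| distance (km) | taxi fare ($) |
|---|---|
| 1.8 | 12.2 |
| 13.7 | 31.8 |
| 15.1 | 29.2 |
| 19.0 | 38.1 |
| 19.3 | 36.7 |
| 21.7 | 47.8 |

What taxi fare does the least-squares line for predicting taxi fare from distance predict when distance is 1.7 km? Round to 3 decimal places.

11.035

n = 6, Σx = 90.6, Σy = 195.8, Σxy = 3368.01, Σx² = 1623.32
Sxx = Σx² − (Σx)²/n = 1623.32 − 1368.06 = 255.26
Sxy = Σxy − (Σx)(Σy)/n = 3368.01 − 2956.58 = 411.43
b = Sxy/Sxx = 411.43/255.26 = 1.611808
a = ȳ − b·x̄ = 32.633333 − 1.611808·15.1 = 8.295039
ŷ(1.7) = a + b·1.7 = 8.295039 + 1.611808·1.7 = 11.035112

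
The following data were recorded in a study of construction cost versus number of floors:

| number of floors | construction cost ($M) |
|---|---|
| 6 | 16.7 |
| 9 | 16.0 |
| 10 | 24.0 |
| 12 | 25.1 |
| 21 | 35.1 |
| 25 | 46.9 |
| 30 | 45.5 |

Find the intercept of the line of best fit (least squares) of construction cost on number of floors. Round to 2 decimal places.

8.03

n = 7, Σx = 113, Σy = 209.3, Σxy = 4060, Σx² = 2327
Sxx = Σx² − (Σx)²/n = 2327 − 1824.142857 = 502.857143
Sxy = Σxy − (Σx)(Σy)/n = 4060 − 3378.7 = 681.3
b = Sxy/Sxx = 681.3/502.857143 = 1.354858
a = ȳ − b·x̄ = 29.9 − 1.354858·16.142857 = 8.028722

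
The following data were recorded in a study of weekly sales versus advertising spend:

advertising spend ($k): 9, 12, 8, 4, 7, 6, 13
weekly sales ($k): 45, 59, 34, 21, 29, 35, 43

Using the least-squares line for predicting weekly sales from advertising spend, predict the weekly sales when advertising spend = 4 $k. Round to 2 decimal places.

23.72

n = 7, Σx = 59, Σy = 266, Σxy = 2441, Σx² = 559
Sxx = Σx² − (Σx)²/n = 559 − 497.285714 = 61.714286
Sxy = Σxy − (Σx)(Σy)/n = 2441 − 2242 = 199
b = Sxy/Sxx = 199/61.714286 = 3.224537
a = ȳ − b·x̄ = 38 − 3.224537·8.428571 = 10.821759
ŷ(4) = a + b·4 = 10.821759 + 3.224537·4 = 23.719907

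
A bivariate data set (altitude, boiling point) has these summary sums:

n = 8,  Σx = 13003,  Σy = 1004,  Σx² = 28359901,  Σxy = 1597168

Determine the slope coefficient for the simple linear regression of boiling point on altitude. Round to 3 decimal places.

Sxx = Σx² − (Σx)²/n = 28359901 − 21134751.125 = 7225149.875
Sxy = Σxy − (Σx)(Σy)/n = 1597168 − 1631876.5 = -34708.5
b = Sxy/Sxx = -34708.5/7225149.875 = -0.004804

-0.005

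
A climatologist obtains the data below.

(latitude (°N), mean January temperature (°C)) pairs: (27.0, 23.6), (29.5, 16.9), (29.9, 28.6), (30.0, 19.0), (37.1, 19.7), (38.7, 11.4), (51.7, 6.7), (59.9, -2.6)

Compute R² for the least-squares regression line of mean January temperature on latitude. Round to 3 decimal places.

n = 8, Σx = 303.8, Σy = 123.3, Σxy = 3923.59, Σx² = 12528.26, Σy² = 2591.23
Sxx = Σx² − (Σx)²/n = 12528.26 − 11536.805 = 991.455
Sxy = Σxy − (Σx)(Σy)/n = 3923.59 − 4682.3175 = -758.7275
Syy = Σy² − (Σy)²/n = 2591.23 − 1900.36125 = 690.86875
R² = Sxy²/(Sxx·Syy) = (-758.7275)²/(991.455·690.86875) = 0.840433

0.840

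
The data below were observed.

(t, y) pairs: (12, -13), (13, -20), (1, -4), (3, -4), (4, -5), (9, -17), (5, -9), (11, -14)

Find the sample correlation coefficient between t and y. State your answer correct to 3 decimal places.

-0.915

n = 8, Σx = 58, Σy = -86, Σxy = -804, Σx² = 566, Σy² = 1192
Sxx = Σx² − (Σx)²/n = 566 − 420.5 = 145.5
Sxy = Σxy − (Σx)(Σy)/n = -804 − (-623.5) = -180.5
Syy = Σy² − (Σy)²/n = 1192 − 924.5 = 267.5
r = Sxy/√(Sxx·Syy) = -180.5/√(38921.25) = -180.5/197.284693 = -0.914921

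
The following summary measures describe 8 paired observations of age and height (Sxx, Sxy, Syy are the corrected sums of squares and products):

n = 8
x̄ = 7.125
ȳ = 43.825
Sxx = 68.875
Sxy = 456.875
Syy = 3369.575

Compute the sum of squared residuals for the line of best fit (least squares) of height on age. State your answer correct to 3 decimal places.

338.943

b = Sxy/Sxx = 456.875/68.875 = 6.633394
SSE = Syy − b·Sxy = 3369.575 − 6.633394·456.875 = 338.943194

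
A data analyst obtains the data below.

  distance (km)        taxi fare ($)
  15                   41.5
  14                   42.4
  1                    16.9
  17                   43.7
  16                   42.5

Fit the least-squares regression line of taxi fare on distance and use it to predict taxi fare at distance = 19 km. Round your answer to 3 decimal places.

48.474

n = 5, Σx = 63, Σy = 187, Σxy = 2655.9, Σx² = 967
Sxx = Σx² − (Σx)²/n = 967 − 793.8 = 173.2
Sxy = Σxy − (Σx)(Σy)/n = 2655.9 − 2356.2 = 299.7
b = Sxy/Sxx = 299.7/173.2 = 1.730370
a = ȳ − b·x̄ = 37.4 − 1.730370·12.6 = 15.597344
ŷ(19) = a + b·19 = 15.597344 + 1.730370·19 = 48.474365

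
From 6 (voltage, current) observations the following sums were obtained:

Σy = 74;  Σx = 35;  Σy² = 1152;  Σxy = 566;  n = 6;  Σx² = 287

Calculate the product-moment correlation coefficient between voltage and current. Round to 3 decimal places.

0.954

Sxx = Σx² − (Σx)²/n = 287 − 204.166667 = 82.833333
Sxy = Σxy − (Σx)(Σy)/n = 566 − 431.666667 = 134.333333
Syy = Σy² − (Σy)²/n = 1152 − 912.666667 = 239.333333
r = Sxy/√(Sxx·Syy) = 134.333333/√(19824.777778) = 134.333333/140.800489 = 0.954069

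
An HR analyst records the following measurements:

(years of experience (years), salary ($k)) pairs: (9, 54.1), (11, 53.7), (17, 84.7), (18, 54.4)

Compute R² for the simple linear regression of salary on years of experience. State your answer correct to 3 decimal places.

n = 4, Σx = 55, Σy = 246.9, Σxy = 3496.7, Σx² = 815, Σy² = 15943.95
Sxx = Σx² − (Σx)²/n = 815 − 756.25 = 58.75
Sxy = Σxy − (Σx)(Σy)/n = 3496.7 − 3394.875 = 101.825
Syy = Σy² − (Σy)²/n = 15943.95 − 15239.9025 = 704.0475
R² = Sxy²/(Sxx·Syy) = (101.825)²/(58.75·704.0475) = 0.250668

0.251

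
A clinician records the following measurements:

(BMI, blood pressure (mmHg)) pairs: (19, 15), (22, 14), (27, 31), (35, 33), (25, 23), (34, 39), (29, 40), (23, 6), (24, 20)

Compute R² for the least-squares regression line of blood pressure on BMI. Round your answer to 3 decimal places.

0.671

n = 9, Σx = 238, Σy = 221, Σxy = 6264, Σx² = 6526, Σy² = 6557
Sxx = Σx² − (Σx)²/n = 6526 − 6293.777778 = 232.222222
Sxy = Σxy − (Σx)(Σy)/n = 6264 − 5844.222222 = 419.777778
Syy = Σy² − (Σy)²/n = 6557 − 5426.777778 = 1130.222222
R² = Sxy²/(Sxx·Syy) = (419.777778)²/(232.222222·1130.222222) = 0.671384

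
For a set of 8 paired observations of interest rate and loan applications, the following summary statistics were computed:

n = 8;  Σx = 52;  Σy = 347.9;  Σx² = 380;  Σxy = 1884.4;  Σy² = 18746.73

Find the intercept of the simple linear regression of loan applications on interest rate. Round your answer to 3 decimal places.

Sxx = Σx² − (Σx)²/n = 380 − 338 = 42
Sxy = Σxy − (Σx)(Σy)/n = 1884.4 − 2261.35 = -376.95
b = Sxy/Sxx = -376.95/42 = -8.975
a = ȳ − b·x̄ = 43.4875 − (-8.975)·6.5 = 101.825

101.825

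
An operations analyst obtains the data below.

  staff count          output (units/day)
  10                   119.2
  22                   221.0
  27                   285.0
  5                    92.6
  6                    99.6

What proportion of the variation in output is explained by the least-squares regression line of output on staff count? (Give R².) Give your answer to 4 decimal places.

0.9868

n = 5, Σx = 70, Σy = 817.4, Σxy = 14809.6, Σx² = 1374, Σy² = 162769.56
Sxx = Σx² − (Σx)²/n = 1374 − 980 = 394
Sxy = Σxy − (Σx)(Σy)/n = 14809.6 − 11443.6 = 3366
Syy = Σy² − (Σy)²/n = 162769.56 − 133628.552 = 29141.008
R² = Sxy²/(Sxx·Syy) = (3366)²/(394·29141.008) = 0.986796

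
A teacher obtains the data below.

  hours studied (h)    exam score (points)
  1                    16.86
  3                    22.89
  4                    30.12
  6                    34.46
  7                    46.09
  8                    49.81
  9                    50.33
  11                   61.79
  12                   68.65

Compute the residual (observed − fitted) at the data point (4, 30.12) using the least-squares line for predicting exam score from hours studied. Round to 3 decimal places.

0.907

n = 9, Σx = 61, Σy = 381, Σxy = 3090.34, Σx² = 521
Sxx = Σx² − (Σx)²/n = 521 − 413.444444 = 107.555556
Sxy = Σxy − (Σx)(Σy)/n = 3090.34 − 2582.333333 = 508.006667
b = Sxy/Sxx = 508.006667/107.555556 = 4.723202
a = ȳ − b·x̄ = 42.333333 − 4.723202·6.777778 = 10.320517
ŷ(4) = 10.320517 + 4.723202·4 = 29.213326
residual = y − ŷ = 30.12 − 29.213326 = 0.906674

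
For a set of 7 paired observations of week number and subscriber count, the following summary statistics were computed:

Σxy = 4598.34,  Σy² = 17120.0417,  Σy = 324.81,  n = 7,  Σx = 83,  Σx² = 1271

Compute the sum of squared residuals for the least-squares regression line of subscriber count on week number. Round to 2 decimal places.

103.03

Sxx = Σx² − (Σx)²/n = 1271 − 984.142857 = 286.857143
Sxy = Σxy − (Σx)(Σy)/n = 4598.34 − 3851.318571 = 747.021429
Syy = Σy² − (Σy)²/n = 17120.0417 − 15071.648014 = 2048.393686
b = Sxy/Sxx = 747.021429/286.857143 = 2.604158
SSE = Syy − b·Sxy = 2048.393686 − 2.604158·747.021429 = 103.031583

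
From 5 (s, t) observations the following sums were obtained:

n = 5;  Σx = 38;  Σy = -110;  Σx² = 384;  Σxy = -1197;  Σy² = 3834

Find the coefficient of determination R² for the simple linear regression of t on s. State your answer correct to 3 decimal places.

Sxx = Σx² − (Σx)²/n = 384 − 288.8 = 95.2
Sxy = Σxy − (Σx)(Σy)/n = -1197 − (-836) = -361
Syy = Σy² − (Σy)²/n = 3834 − 2420 = 1414
R² = Sxy²/(Sxx·Syy) = (-361)²/(95.2·1414) = 0.968117

0.968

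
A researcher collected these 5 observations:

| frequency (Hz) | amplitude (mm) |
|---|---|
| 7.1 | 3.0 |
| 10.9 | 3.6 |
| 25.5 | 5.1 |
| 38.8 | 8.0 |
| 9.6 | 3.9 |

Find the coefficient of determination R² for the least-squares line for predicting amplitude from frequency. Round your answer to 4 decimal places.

0.9531

n = 5, Σx = 91.9, Σy = 23.6, Σxy = 538.43, Σx² = 2417.07, Σy² = 127.18
Sxx = Σx² − (Σx)²/n = 2417.07 − 1689.122 = 727.948
Sxy = Σxy − (Σx)(Σy)/n = 538.43 − 433.768 = 104.662
Syy = Σy² − (Σy)²/n = 127.18 − 111.392 = 15.788
R² = Sxy²/(Sxx·Syy) = (104.662)²/(727.948·15.788) = 0.953127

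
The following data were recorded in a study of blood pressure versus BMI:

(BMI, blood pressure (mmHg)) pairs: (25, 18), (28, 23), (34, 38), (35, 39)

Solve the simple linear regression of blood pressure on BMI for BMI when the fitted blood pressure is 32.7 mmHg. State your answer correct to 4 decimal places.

31.9526

n = 4, Σx = 122, Σy = 118, Σxy = 3751, Σx² = 3790
Sxx = Σx² − (Σx)²/n = 3790 − 3721 = 69
Sxy = Σxy − (Σx)(Σy)/n = 3751 − 3599 = 152
b = Sxy/Sxx = 152/69 = 2.202899
a = ȳ − b·x̄ = 29.5 − 2.202899·30.5 = -37.688406
Set a + b·x = 32.7: x = (32.7 − (-37.688406)) / 2.202899 = 31.952632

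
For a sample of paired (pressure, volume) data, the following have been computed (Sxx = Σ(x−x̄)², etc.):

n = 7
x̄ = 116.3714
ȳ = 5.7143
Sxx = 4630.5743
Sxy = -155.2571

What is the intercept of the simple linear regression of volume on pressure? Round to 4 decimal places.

b = Sxy/Sxx = -155.2571/4630.5743 = -0.033529
a = ȳ − b·x̄ = 5.7143 − (-0.033529)·116.3714 = 9.616081

9.6161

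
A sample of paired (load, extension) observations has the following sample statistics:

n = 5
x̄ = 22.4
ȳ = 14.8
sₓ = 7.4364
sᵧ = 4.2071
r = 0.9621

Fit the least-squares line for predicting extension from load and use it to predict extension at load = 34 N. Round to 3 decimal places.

b = r · sᵧ/sₓ = 0.9621 · 4.2071/7.4364 = 0.544302
a = ȳ − b·x̄ = 14.8 − 0.544302·22.4 = 2.607625
ŷ(34) = a + b·34 = 2.607625 + 0.544302·34 = 21.113909

21.114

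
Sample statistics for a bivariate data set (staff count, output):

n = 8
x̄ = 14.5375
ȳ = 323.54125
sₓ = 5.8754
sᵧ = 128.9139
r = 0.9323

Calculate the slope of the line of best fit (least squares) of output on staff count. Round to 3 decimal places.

20.456

b = r · sᵧ/sₓ = 0.9323 · 128.9139/5.8754 = 20.455872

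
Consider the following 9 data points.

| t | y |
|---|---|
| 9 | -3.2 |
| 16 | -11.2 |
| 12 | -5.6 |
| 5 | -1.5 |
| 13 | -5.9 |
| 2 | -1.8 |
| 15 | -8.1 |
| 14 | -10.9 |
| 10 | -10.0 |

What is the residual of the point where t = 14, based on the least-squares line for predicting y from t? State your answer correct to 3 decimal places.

-2.231

n = 9, Σx = 96, Σy = -58.2, Σxy = -737.1, Σx² = 1200
Sxx = Σx² − (Σx)²/n = 1200 − 1024 = 176
Sxy = Σxy − (Σx)(Σy)/n = -737.1 − (-620.8) = -116.3
b = Sxy/Sxx = -116.3/176 = -0.660795
a = ȳ − b·x̄ = -6.466667 − (-0.660795)·10.666667 = 0.581818
ŷ(14) = 0.581818 + (-0.660795)·14 = -8.669318
residual = y − ŷ = -10.9 − (-8.669318) = -2.230682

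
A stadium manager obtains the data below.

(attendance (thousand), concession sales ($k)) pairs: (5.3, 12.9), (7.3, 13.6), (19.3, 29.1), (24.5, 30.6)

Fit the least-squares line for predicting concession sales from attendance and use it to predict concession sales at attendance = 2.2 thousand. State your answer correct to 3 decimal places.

9.435

n = 4, Σx = 56.4, Σy = 86.2, Σxy = 1478.98, Σx² = 1054.12
Sxx = Σx² − (Σx)²/n = 1054.12 − 795.24 = 258.88
Sxy = Σxy − (Σx)(Σy)/n = 1478.98 − 1215.42 = 263.56
b = Sxy/Sxx = 263.56/258.88 = 1.018078
a = ȳ − b·x̄ = 21.55 − 1.018078·14.1 = 7.195102
ŷ(2.2) = a + b·2.2 = 7.195102 + 1.018078·2.2 = 9.434873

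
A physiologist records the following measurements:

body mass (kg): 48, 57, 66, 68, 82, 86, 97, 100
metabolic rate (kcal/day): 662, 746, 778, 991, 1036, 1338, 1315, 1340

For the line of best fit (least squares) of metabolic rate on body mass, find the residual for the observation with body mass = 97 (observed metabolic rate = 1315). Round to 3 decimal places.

-17.134

n = 8, Σx = 604, Σy = 8206, Σxy = 654609, Σx² = 48062
Sxx = Σx² − (Σx)²/n = 48062 − 45602 = 2460
Sxy = Σxy − (Σx)(Σy)/n = 654609 − 619553 = 35056
b = Sxy/Sxx = 35056/2460 = 14.250407
a = ȳ − b·x̄ = 1025.75 − 14.250407·75.5 = -50.155691
ŷ(97) = -50.155691 + 14.250407·97 = 1332.133740
residual = y − ŷ = 1315 − 1332.133740 = -17.133740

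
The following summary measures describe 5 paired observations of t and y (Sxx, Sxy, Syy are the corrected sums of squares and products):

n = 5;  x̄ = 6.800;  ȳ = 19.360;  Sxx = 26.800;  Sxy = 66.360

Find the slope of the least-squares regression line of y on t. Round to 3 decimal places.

b = Sxy/Sxx = 66.36/26.8 = 2.476119

2.476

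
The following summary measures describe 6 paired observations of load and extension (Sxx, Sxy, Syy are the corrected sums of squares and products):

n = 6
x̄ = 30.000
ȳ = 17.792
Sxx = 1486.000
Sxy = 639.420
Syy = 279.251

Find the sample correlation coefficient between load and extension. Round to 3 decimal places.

r = Sxy/√(Sxx·Syy) = 639.42/√(414966.986) = 639.42/644.179312 = 0.992612

0.993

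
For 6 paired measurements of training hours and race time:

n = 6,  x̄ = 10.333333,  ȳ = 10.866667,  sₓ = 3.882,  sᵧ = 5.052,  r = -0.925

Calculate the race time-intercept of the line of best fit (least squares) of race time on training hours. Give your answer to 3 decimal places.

23.306

b = r · sᵧ/sₓ = -0.925 · 5.052/3.882 = -1.203787
a = ȳ − b·x̄ = 10.866667 − (-1.203787)·10.333333 = 23.305796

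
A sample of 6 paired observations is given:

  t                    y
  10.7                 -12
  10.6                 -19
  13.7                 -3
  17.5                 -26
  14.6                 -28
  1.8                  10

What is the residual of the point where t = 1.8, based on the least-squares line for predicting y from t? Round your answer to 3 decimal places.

1.708

n = 6, Σx = 68.9, Σy = -78, Σxy = -1216.7, Σx² = 937.19
Sxx = Σx² − (Σx)²/n = 937.19 − 791.201667 = 145.988333
Sxy = Σxy − (Σx)(Σy)/n = -1216.7 − (-895.7) = -321
b = Sxy/Sxx = -321/145.988333 = -2.198806
a = ȳ − b·x̄ = -13 − (-2.198806)·11.483333 = 12.249620
ŷ(1.8) = 12.249620 + (-2.198806)·1.8 = 8.291770
residual = y − ŷ = 10 − 8.291770 = 1.708230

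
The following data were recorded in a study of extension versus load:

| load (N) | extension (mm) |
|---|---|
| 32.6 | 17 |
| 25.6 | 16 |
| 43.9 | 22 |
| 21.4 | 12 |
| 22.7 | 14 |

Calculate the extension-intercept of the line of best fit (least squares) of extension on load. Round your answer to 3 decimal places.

n = 5, Σx = 146.2, Σy = 81, Σxy = 2504.2, Σx² = 4618.58
Sxx = Σx² − (Σx)²/n = 4618.58 − 4274.888 = 343.692
Sxy = Σxy − (Σx)(Σy)/n = 2504.2 − 2368.44 = 135.76
b = Sxy/Sxx = 135.76/343.692 = 0.395005
a = ȳ − b·x̄ = 16.2 − 0.395005·29.24 = 4.650059

4.650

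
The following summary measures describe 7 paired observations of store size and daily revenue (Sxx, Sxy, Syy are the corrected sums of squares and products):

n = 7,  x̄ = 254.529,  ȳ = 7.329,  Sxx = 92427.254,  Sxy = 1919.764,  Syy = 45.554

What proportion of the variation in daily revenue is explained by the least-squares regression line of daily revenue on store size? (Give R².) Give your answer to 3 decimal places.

R² = Sxy²/(Sxx·Syy) = (1919.764)²/(92427.254·45.554) = 0.875325

0.875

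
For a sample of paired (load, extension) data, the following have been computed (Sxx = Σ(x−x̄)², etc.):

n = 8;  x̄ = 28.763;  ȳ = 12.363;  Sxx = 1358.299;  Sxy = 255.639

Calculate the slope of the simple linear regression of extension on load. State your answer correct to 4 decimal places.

b = Sxy/Sxx = 255.639/1358.299 = 0.188205

0.1882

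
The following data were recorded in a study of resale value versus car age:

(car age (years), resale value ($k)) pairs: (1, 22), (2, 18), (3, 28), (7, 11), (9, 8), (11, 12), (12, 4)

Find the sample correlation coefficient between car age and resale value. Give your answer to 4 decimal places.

n = 7, Σx = 45, Σy = 103, Σxy = 471, Σx² = 409, Σy² = 1937
Sxx = Σx² − (Σx)²/n = 409 − 289.285714 = 119.714286
Sxy = Σxy − (Σx)(Σy)/n = 471 − 662.142857 = -191.142857
Syy = Σy² − (Σy)²/n = 1937 − 1515.571429 = 421.428571
r = Sxy/√(Sxx·Syy) = -191.142857/√(50451.020408) = -191.142857/224.613046 = -0.850987

-0.8510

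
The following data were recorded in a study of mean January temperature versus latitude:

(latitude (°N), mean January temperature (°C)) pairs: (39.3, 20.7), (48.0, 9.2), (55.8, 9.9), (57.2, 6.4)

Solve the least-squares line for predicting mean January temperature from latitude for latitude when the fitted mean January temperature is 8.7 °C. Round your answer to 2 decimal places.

n = 4, Σx = 200.3, Σy = 46.2, Σxy = 2173.61, Σx² = 10233.97
Sxx = Σx² − (Σx)²/n = 10233.97 − 10030.0225 = 203.9475
Sxy = Σxy − (Σx)(Σy)/n = 2173.61 − 2313.465 = -139.855
b = Sxy/Sxx = -139.855/203.9475 = -0.685740
a = ȳ − b·x̄ = 11.55 − (-0.685740)·50.075 = 45.888441
Set a + b·x = 8.7: x = (8.7 − 45.888441) / (-0.685740) = 54.231093

54.23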